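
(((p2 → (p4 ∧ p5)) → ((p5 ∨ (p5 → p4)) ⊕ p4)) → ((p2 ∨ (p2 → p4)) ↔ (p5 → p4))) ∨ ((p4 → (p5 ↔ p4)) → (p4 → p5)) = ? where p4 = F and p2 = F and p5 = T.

Substituting p4=F, p2=F, p5=T:
p4 ∧ p5 = F ∧ T = F
p2 → (p4 ∧ p5) = F → F = T
p5 → p4 = T → F = F
p5 ∨ (p5 → p4) = T ∨ F = T
(p5 ∨ (p5 → p4)) ⊕ p4 = T ⊕ F = T
(p2 → (p4 ∧ p5)) → ((p5 ∨ (p5 → p4)) ⊕ p4) = T → T = T
p2 → p4 = F → F = T
p2 ∨ (p2 → p4) = F ∨ T = T
p5 → p4 = T → F = F
(p2 ∨ (p2 → p4)) ↔ (p5 → p4) = T ↔ F = F
((p2 → (p4 ∧ p5)) → ((p5 ∨ (p5 → p4)) ⊕ p4)) → ((p2 ∨ (p2 → p4)) ↔ (p5 → p4)) = T → F = F
p5 ↔ p4 = T ↔ F = F
p4 → (p5 ↔ p4) = F → F = T
p4 → p5 = F → T = T
(p4 → (p5 ↔ p4)) → (p4 → p5) = T → T = T
(((p2 → (p4 ∧ p5)) → ((p5 ∨ (p5 → p4)) ⊕ p4)) → ((p2 ∨ (p2 → p4)) ↔ (p5 → p4))) ∨ ((p4 → (p5 ↔ p4)) → (p4 → p5)) = F ∨ T = T

T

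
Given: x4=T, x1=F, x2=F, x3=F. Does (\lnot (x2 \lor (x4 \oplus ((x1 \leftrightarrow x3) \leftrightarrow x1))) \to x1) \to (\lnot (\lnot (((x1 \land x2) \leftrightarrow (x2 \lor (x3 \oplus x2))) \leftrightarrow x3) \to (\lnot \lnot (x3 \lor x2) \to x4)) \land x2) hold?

x1 \leftrightarrow x3 = F \leftrightarrow F = T
(x1 \leftrightarrow x3) \leftrightarrow x1 = T \leftrightarrow F = F
x4 \oplus ((x1 \leftrightarrow x3) \leftrightarrow x1) = T \oplus F = T
x2 \lor (x4 \oplus ((x1 \leftrightarrow x3) \leftrightarrow x1)) = F \lor T = T
\lnot (x2 \lor (x4 \oplus ((x1 \leftrightarrow x3) \leftrightarrow x1))) = \lnot T = F
\lnot (x2 \lor (x4 \oplus ((x1 \leftrightarrow x3) \leftrightarrow x1))) \to x1 = F \to F = T
x1 \land x2 = F \land F = F
x3 \oplus x2 = F \oplus F = F
x2 \lor (x3 \oplus x2) = F \lor F = F
(x1 \land x2) \leftrightarrow (x2 \lor (x3 \oplus x2)) = F \leftrightarrow F = T
((x1 \land x2) \leftrightarrow (x2 \lor (x3 \oplus x2))) \leftrightarrow x3 = T \leftrightarrow F = F
\lnot (((x1 \land x2) \leftrightarrow (x2 \lor (x3 \oplus x2))) \leftrightarrow x3) = \lnot F = T
x3 \lor x2 = F \lor F = F
\lnot (x3 \lor x2) = \lnot F = T
\lnot \lnot (x3 \lor x2) = \lnot T = F
\lnot \lnot (x3 \lor x2) \to x4 = F \to T = T
\lnot (((x1 \land x2) \leftrightarrow (x2 \lor (x3 \oplus x2))) \leftrightarrow x3) \to (\lnot \lnot (x3 \lor x2) \to x4) = T \to T = T
\lnot (\lnot (((x1 \land x2) \leftrightarrow (x2 \lor (x3 \oplus x2))) \leftrightarrow x3) \to (\lnot \lnot (x3 \lor x2) \to x4)) = \lnot T = F
\lnot (\lnot (((x1 \land x2) \leftrightarrow (x2 \lor (x3 \oplus x2))) \leftrightarrow x3) \to (\lnot \lnot (x3 \lor x2) \to x4)) \land x2 = F \land F = F
(\lnot (x2 \lor (x4 \oplus ((x1 \leftrightarrow x3) \leftrightarrow x1))) \to x1) \to (\lnot (\lnot (((x1 \land x2) \leftrightarrow (x2 \lor (x3 \oplus x2))) \leftrightarrow x3) \to (\lnot \lnot (x3 \lor x2) \to x4)) \land x2) = T \to F = F

F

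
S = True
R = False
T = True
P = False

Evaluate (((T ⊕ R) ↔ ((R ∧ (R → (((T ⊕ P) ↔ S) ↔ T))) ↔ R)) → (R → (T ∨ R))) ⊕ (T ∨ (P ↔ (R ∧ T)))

Substituting S=True, R=False, T=True, P=False:
T ⊕ R = True ⊕ False = True
T ⊕ P = True ⊕ False = True
(T ⊕ P) ↔ S = True ↔ True = True
((T ⊕ P) ↔ S) ↔ T = True ↔ True = True
R → (((T ⊕ P) ↔ S) ↔ T) = False → True = True
R ∧ (R → (((T ⊕ P) ↔ S) ↔ T)) = False ∧ True = False
(R ∧ (R → (((T ⊕ P) ↔ S) ↔ T))) ↔ R = False ↔ False = True
(T ⊕ R) ↔ ((R ∧ (R → (((T ⊕ P) ↔ S) ↔ T))) ↔ R) = True ↔ True = True
T ∨ R = True ∨ False = True
R → (T ∨ R) = False → True = True
((T ⊕ R) ↔ ((R ∧ (R → (((T ⊕ P) ↔ S) ↔ T))) ↔ R)) → (R → (T ∨ R)) = True → True = True
R ∧ T = False ∧ True = False
P ↔ (R ∧ T) = False ↔ False = True
T ∨ (P ↔ (R ∧ T)) = True ∨ True = True
(((T ⊕ R) ↔ ((R ∧ (R → (((T ⊕ P) ↔ S) ↔ T))) ↔ R)) → (R → (T ∨ R))) ⊕ (T ∨ (P ↔ (R ∧ T))) = True ⊕ True = False

False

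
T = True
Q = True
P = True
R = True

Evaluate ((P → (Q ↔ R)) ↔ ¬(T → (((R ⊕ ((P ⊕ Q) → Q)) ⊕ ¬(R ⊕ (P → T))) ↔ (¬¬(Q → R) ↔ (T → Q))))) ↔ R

False

Q ↔ R = True ↔ True = True
P → (Q ↔ R) = True → True = True
P ⊕ Q = True ⊕ True = False
(P ⊕ Q) → Q = False → True = True
R ⊕ ((P ⊕ Q) → Q) = True ⊕ True = False
P → T = True → True = True
R ⊕ (P → T) = True ⊕ True = False
¬(R ⊕ (P → T)) = ¬False = True
(R ⊕ ((P ⊕ Q) → Q)) ⊕ ¬(R ⊕ (P → T)) = False ⊕ True = True
Q → R = True → True = True
¬(Q → R) = ¬True = False
¬¬(Q → R) = ¬False = True
T → Q = True → True = True
¬¬(Q → R) ↔ (T → Q) = True ↔ True = True
((R ⊕ ((P ⊕ Q) → Q)) ⊕ ¬(R ⊕ (P → T))) ↔ (¬¬(Q → R) ↔ (T → Q)) = True ↔ True = True
T → (((R ⊕ ((P ⊕ Q) → Q)) ⊕ ¬(R ⊕ (P → T))) ↔ (¬¬(Q → R) ↔ (T → Q))) = True → True = True
¬(T → (((R ⊕ ((P ⊕ Q) → Q)) ⊕ ¬(R ⊕ (P → T))) ↔ (¬¬(Q → R) ↔ (T → Q)))) = ¬True = False
(P → (Q ↔ R)) ↔ ¬(T → (((R ⊕ ((P ⊕ Q) → Q)) ⊕ ¬(R ⊕ (P → T))) ↔ (¬¬(Q → R) ↔ (T → Q)))) = True ↔ False = False
((P → (Q ↔ R)) ↔ ¬(T → (((R ⊕ ((P ⊕ Q) → Q)) ⊕ ¬(R ⊕ (P → T))) ↔ (¬¬(Q → R) ↔ (T → Q))))) ↔ R = False ↔ True = False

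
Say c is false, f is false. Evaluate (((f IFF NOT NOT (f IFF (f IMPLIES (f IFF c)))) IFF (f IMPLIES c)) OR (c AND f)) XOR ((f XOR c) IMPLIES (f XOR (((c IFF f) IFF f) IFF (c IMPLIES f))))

false

f IFF c = false IFF false = true
f IMPLIES (f IFF c) = false IMPLIES true = true
f IFF (f IMPLIES (f IFF c)) = false IFF true = false
NOT (f IFF (f IMPLIES (f IFF c))) = NOT false = true
NOT NOT (f IFF (f IMPLIES (f IFF c))) = NOT true = false
f IFF NOT NOT (f IFF (f IMPLIES (f IFF c))) = false IFF false = true
f IMPLIES c = false IMPLIES false = true
(f IFF NOT NOT (f IFF (f IMPLIES (f IFF c)))) IFF (f IMPLIES c) = true IFF true = true
c AND f = false AND false = false
((f IFF NOT NOT (f IFF (f IMPLIES (f IFF c)))) IFF (f IMPLIES c)) OR (c AND f) = true OR false = true
f XOR c = false XOR false = false
c IFF f = false IFF false = true
(c IFF f) IFF f = true IFF false = false
c IMPLIES f = false IMPLIES false = true
((c IFF f) IFF f) IFF (c IMPLIES f) = false IFF true = false
f XOR (((c IFF f) IFF f) IFF (c IMPLIES f)) = false XOR false = false
(f XOR c) IMPLIES (f XOR (((c IFF f) IFF f) IFF (c IMPLIES f))) = false IMPLIES false = true
(((f IFF NOT NOT (f IFF (f IMPLIES (f IFF c)))) IFF (f IMPLIES c)) OR (c AND f)) XOR ((f XOR c) IMPLIES (f XOR (((c IFF f) IFF f) IFF (c IMPLIES f)))) = true XOR true = false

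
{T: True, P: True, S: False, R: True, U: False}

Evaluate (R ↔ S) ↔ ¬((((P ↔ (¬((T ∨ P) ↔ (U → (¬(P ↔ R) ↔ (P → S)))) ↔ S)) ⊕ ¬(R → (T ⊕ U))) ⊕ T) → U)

Substituting T=True, P=True, S=False, R=True, U=False:
R ↔ S = True ↔ False = False
T ∨ P = True ∨ True = True
P ↔ R = True ↔ True = True
¬(P ↔ R) = ¬True = False
P → S = True → False = False
¬(P ↔ R) ↔ (P → S) = False ↔ False = True
U → (¬(P ↔ R) ↔ (P → S)) = False → True = True
(T ∨ P) ↔ (U → (¬(P ↔ R) ↔ (P → S))) = True ↔ True = True
¬((T ∨ P) ↔ (U → (¬(P ↔ R) ↔ (P → S)))) = ¬True = False
¬((T ∨ P) ↔ (U → (¬(P ↔ R) ↔ (P → S)))) ↔ S = False ↔ False = True
P ↔ (¬((T ∨ P) ↔ (U → (¬(P ↔ R) ↔ (P → S)))) ↔ S) = True ↔ True = True
T ⊕ U = True ⊕ False = True
R → (T ⊕ U) = True → True = True
¬(R → (T ⊕ U)) = ¬True = False
(P ↔ (¬((T ∨ P) ↔ (U → (¬(P ↔ R) ↔ (P → S)))) ↔ S)) ⊕ ¬(R → (T ⊕ U)) = True ⊕ False = True
((P ↔ (¬((T ∨ P) ↔ (U → (¬(P ↔ R) ↔ (P → S)))) ↔ S)) ⊕ ¬(R → (T ⊕ U))) ⊕ T = True ⊕ True = False
(((P ↔ (¬((T ∨ P) ↔ (U → (¬(P ↔ R) ↔ (P → S)))) ↔ S)) ⊕ ¬(R → (T ⊕ U))) ⊕ T) → U = False → False = True
¬((((P ↔ (¬((T ∨ P) ↔ (U → (¬(P ↔ R) ↔ (P → S)))) ↔ S)) ⊕ ¬(R → (T ⊕ U))) ⊕ T) → U) = ¬True = False
(R ↔ S) ↔ ¬((((P ↔ (¬((T ∨ P) ↔ (U → (¬(P ↔ R) ↔ (P → S)))) ↔ S)) ⊕ ¬(R → (T ⊕ U))) ⊕ T) → U) = False ↔ False = True

True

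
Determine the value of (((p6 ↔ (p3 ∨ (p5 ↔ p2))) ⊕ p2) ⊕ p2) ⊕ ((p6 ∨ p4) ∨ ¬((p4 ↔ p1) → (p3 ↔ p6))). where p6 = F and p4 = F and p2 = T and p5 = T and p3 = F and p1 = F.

p5 ↔ p2 = T ↔ T = T
p3 ∨ (p5 ↔ p2) = F ∨ T = T
p6 ↔ (p3 ∨ (p5 ↔ p2)) = F ↔ T = F
(p6 ↔ (p3 ∨ (p5 ↔ p2))) ⊕ p2 = F ⊕ T = T
((p6 ↔ (p3 ∨ (p5 ↔ p2))) ⊕ p2) ⊕ p2 = T ⊕ T = F
p6 ∨ p4 = F ∨ F = F
p4 ↔ p1 = F ↔ F = T
p3 ↔ p6 = F ↔ F = T
(p4 ↔ p1) → (p3 ↔ p6) = T → T = T
¬((p4 ↔ p1) → (p3 ↔ p6)) = ¬T = F
(p6 ∨ p4) ∨ ¬((p4 ↔ p1) → (p3 ↔ p6)) = F ∨ F = F
(((p6 ↔ (p3 ∨ (p5 ↔ p2))) ⊕ p2) ⊕ p2) ⊕ ((p6 ∨ p4) ∨ ¬((p4 ↔ p1) → (p3 ↔ p6))) = F ⊕ F = F

F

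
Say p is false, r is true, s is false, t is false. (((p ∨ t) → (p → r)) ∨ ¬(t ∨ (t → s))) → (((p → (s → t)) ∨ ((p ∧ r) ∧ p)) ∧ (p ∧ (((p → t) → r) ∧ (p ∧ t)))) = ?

p ∨ t = F ∨ F = F
p → r = F → T = T
(p ∨ t) → (p → r) = F → T = T
t → s = F → F = T
t ∨ (t → s) = F ∨ T = T
¬(t ∨ (t → s)) = ¬T = F
((p ∨ t) → (p → r)) ∨ ¬(t ∨ (t → s)) = T ∨ F = T
s → t = F → F = T
p → (s → t) = F → T = T
p ∧ r = F ∧ T = F
(p ∧ r) ∧ p = F ∧ F = F
(p → (s → t)) ∨ ((p ∧ r) ∧ p) = T ∨ F = T
p → t = F → F = T
(p → t) → r = T → T = T
p ∧ t = F ∧ F = F
((p → t) → r) ∧ (p ∧ t) = T ∧ F = F
p ∧ (((p → t) → r) ∧ (p ∧ t)) = F ∧ F = F
((p → (s → t)) ∨ ((p ∧ r) ∧ p)) ∧ (p ∧ (((p → t) → r) ∧ (p ∧ t))) = T ∧ F = F
(((p ∨ t) → (p → r)) ∨ ¬(t ∨ (t → s))) → (((p → (s → t)) ∨ ((p ∧ r) ∧ p)) ∧ (p ∧ (((p → t) → r) ∧ (p ∧ t)))) = T → F = F

F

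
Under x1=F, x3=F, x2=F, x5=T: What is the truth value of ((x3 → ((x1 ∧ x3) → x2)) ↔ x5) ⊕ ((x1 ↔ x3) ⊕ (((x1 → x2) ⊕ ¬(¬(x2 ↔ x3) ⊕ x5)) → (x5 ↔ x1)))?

Substituting x1=F, x3=F, x2=F, x5=T:
x1 ∧ x3 = F ∧ F = F
(x1 ∧ x3) → x2 = F → F = T
x3 → ((x1 ∧ x3) → x2) = F → T = T
(x3 → ((x1 ∧ x3) → x2)) ↔ x5 = T ↔ T = T
x1 ↔ x3 = F ↔ F = T
x1 → x2 = F → F = T
x2 ↔ x3 = F ↔ F = T
¬(x2 ↔ x3) = ¬T = F
¬(x2 ↔ x3) ⊕ x5 = F ⊕ T = T
¬(¬(x2 ↔ x3) ⊕ x5) = ¬T = F
(x1 → x2) ⊕ ¬(¬(x2 ↔ x3) ⊕ x5) = T ⊕ F = T
x5 ↔ x1 = T ↔ F = F
((x1 → x2) ⊕ ¬(¬(x2 ↔ x3) ⊕ x5)) → (x5 ↔ x1) = T → F = F
(x1 ↔ x3) ⊕ (((x1 → x2) ⊕ ¬(¬(x2 ↔ x3) ⊕ x5)) → (x5 ↔ x1)) = T ⊕ F = T
((x3 → ((x1 ∧ x3) → x2)) ↔ x5) ⊕ ((x1 ↔ x3) ⊕ (((x1 → x2) ⊕ ¬(¬(x2 ↔ x3) ⊕ x5)) → (x5 ↔ x1))) = T ⊕ T = F

F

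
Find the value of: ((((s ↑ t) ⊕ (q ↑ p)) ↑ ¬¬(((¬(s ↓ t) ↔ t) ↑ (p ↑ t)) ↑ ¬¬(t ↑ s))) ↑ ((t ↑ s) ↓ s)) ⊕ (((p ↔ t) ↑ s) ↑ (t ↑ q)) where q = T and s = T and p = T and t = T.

s ↑ t = T ↑ T = F
q ↑ p = T ↑ T = F
(s ↑ t) ⊕ (q ↑ p) = F ⊕ F = F
s ↓ t = T ↓ T = F
¬(s ↓ t) = ¬F = T
¬(s ↓ t) ↔ t = T ↔ T = T
p ↑ t = T ↑ T = F
(¬(s ↓ t) ↔ t) ↑ (p ↑ t) = T ↑ F = T
t ↑ s = T ↑ T = F
¬(t ↑ s) = ¬F = T
¬¬(t ↑ s) = ¬T = F
((¬(s ↓ t) ↔ t) ↑ (p ↑ t)) ↑ ¬¬(t ↑ s) = T ↑ F = T
¬(((¬(s ↓ t) ↔ t) ↑ (p ↑ t)) ↑ ¬¬(t ↑ s)) = ¬T = F
¬¬(((¬(s ↓ t) ↔ t) ↑ (p ↑ t)) ↑ ¬¬(t ↑ s)) = ¬F = T
((s ↑ t) ⊕ (q ↑ p)) ↑ ¬¬(((¬(s ↓ t) ↔ t) ↑ (p ↑ t)) ↑ ¬¬(t ↑ s)) = F ↑ T = T
t ↑ s = T ↑ T = F
(t ↑ s) ↓ s = F ↓ T = F
(((s ↑ t) ⊕ (q ↑ p)) ↑ ¬¬(((¬(s ↓ t) ↔ t) ↑ (p ↑ t)) ↑ ¬¬(t ↑ s))) ↑ ((t ↑ s) ↓ s) = T ↑ F = T
p ↔ t = T ↔ T = T
(p ↔ t) ↑ s = T ↑ T = F
t ↑ q = T ↑ T = F
((p ↔ t) ↑ s) ↑ (t ↑ q) = F ↑ F = T
((((s ↑ t) ⊕ (q ↑ p)) ↑ ¬¬(((¬(s ↓ t) ↔ t) ↑ (p ↑ t)) ↑ ¬¬(t ↑ s))) ↑ ((t ↑ s) ↓ s)) ⊕ (((p ↔ t) ↑ s) ↑ (t ↑ q)) = T ⊕ T = F

F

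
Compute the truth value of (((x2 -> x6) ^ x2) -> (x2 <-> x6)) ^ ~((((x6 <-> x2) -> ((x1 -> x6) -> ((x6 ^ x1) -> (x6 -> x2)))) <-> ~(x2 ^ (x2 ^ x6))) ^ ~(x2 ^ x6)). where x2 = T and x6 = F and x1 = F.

x2 -> x6 = T -> F = F
(x2 -> x6) ^ x2 = F ^ T = T
x2 <-> x6 = T <-> F = F
((x2 -> x6) ^ x2) -> (x2 <-> x6) = T -> F = F
x6 <-> x2 = F <-> T = F
x1 -> x6 = F -> F = T
x6 ^ x1 = F ^ F = F
x6 -> x2 = F -> T = T
(x6 ^ x1) -> (x6 -> x2) = F -> T = T
(x1 -> x6) -> ((x6 ^ x1) -> (x6 -> x2)) = T -> T = T
(x6 <-> x2) -> ((x1 -> x6) -> ((x6 ^ x1) -> (x6 -> x2))) = F -> T = T
x2 ^ x6 = T ^ F = T
x2 ^ (x2 ^ x6) = T ^ T = F
~(x2 ^ (x2 ^ x6)) = ~F = T
((x6 <-> x2) -> ((x1 -> x6) -> ((x6 ^ x1) -> (x6 -> x2)))) <-> ~(x2 ^ (x2 ^ x6)) = T <-> T = T
x2 ^ x6 = T ^ F = T
~(x2 ^ x6) = ~T = F
(((x6 <-> x2) -> ((x1 -> x6) -> ((x6 ^ x1) -> (x6 -> x2)))) <-> ~(x2 ^ (x2 ^ x6))) ^ ~(x2 ^ x6) = T ^ F = T
~((((x6 <-> x2) -> ((x1 -> x6) -> ((x6 ^ x1) -> (x6 -> x2)))) <-> ~(x2 ^ (x2 ^ x6))) ^ ~(x2 ^ x6)) = ~T = F
(((x2 -> x6) ^ x2) -> (x2 <-> x6)) ^ ~((((x6 <-> x2) -> ((x1 -> x6) -> ((x6 ^ x1) -> (x6 -> x2)))) <-> ~(x2 ^ (x2 ^ x6))) ^ ~(x2 ^ x6)) = F ^ F = F

F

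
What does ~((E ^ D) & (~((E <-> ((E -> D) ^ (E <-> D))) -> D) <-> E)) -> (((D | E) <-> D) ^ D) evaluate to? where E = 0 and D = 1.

1

E ^ D = 0 ^ 1 = 1
E -> D = 0 -> 1 = 1
E <-> D = 0 <-> 1 = 0
(E -> D) ^ (E <-> D) = 1 ^ 0 = 1
E <-> ((E -> D) ^ (E <-> D)) = 0 <-> 1 = 0
(E <-> ((E -> D) ^ (E <-> D))) -> D = 0 -> 1 = 1
~((E <-> ((E -> D) ^ (E <-> D))) -> D) = ~1 = 0
~((E <-> ((E -> D) ^ (E <-> D))) -> D) <-> E = 0 <-> 0 = 1
(E ^ D) & (~((E <-> ((E -> D) ^ (E <-> D))) -> D) <-> E) = 1 & 1 = 1
~((E ^ D) & (~((E <-> ((E -> D) ^ (E <-> D))) -> D) <-> E)) = ~1 = 0
D | E = 1 | 0 = 1
(D | E) <-> D = 1 <-> 1 = 1
((D | E) <-> D) ^ D = 1 ^ 1 = 0
~((E ^ D) & (~((E <-> ((E -> D) ^ (E <-> D))) -> D) <-> E)) -> (((D | E) <-> D) ^ D) = 0 -> 0 = 1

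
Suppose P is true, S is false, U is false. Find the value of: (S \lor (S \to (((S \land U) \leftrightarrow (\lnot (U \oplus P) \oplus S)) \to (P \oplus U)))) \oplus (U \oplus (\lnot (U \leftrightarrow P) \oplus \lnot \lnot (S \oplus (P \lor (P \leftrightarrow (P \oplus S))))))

S \land U = \text{False} \land \text{False} = \text{False}
U \oplus P = \text{False} \oplus \text{True} = \text{True}
\lnot (U \oplus P) = \lnot \text{True} = \text{False}
\lnot (U \oplus P) \oplus S = \text{False} \oplus \text{False} = \text{False}
(S \land U) \leftrightarrow (\lnot (U \oplus P) \oplus S) = \text{False} \leftrightarrow \text{False} = \text{True}
P \oplus U = \text{True} \oplus \text{False} = \text{True}
((S \land U) \leftrightarrow (\lnot (U \oplus P) \oplus S)) \to (P \oplus U) = \text{True} \to \text{True} = \text{True}
S \to (((S \land U) \leftrightarrow (\lnot (U \oplus P) \oplus S)) \to (P \oplus U)) = \text{False} \to \text{True} = \text{True}
S \lor (S \to (((S \land U) \leftrightarrow (\lnot (U \oplus P) \oplus S)) \to (P \oplus U))) = \text{False} \lor \text{True} = \text{True}
U \leftrightarrow P = \text{False} \leftrightarrow \text{True} = \text{False}
\lnot (U \leftrightarrow P) = \lnot \text{False} = \text{True}
P \oplus S = \text{True} \oplus \text{False} = \text{True}
P \leftrightarrow (P \oplus S) = \text{True} \leftrightarrow \text{True} = \text{True}
P \lor (P \leftrightarrow (P \oplus S)) = \text{True} \lor \text{True} = \text{True}
S \oplus (P \lor (P \leftrightarrow (P \oplus S))) = \text{False} \oplus \text{True} = \text{True}
\lnot (S \oplus (P \lor (P \leftrightarrow (P \oplus S)))) = \lnot \text{True} = \text{False}
\lnot \lnot (S \oplus (P \lor (P \leftrightarrow (P \oplus S)))) = \lnot \text{False} = \text{True}
\lnot (U \leftrightarrow P) \oplus \lnot \lnot (S \oplus (P \lor (P \leftrightarrow (P \oplus S)))) = \text{True} \oplus \text{True} = \text{False}
U \oplus (\lnot (U \leftrightarrow P) \oplus \lnot \lnot (S \oplus (P \lor (P \leftrightarrow (P \oplus S))))) = \text{False} \oplus \text{False} = \text{False}
(S \lor (S \to (((S \land U) \leftrightarrow (\lnot (U \oplus P) \oplus S)) \to (P \oplus U)))) \oplus (U \oplus (\lnot (U \leftrightarrow P) \oplus \lnot \lnot (S \oplus (P \lor (P \leftrightarrow (P \oplus S)))))) = \text{True} \oplus \text{False} = \text{True}

\text{True}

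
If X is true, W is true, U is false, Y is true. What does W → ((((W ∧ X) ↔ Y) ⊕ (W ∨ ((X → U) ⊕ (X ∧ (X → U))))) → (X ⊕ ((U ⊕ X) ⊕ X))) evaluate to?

True

W ∧ X = True ∧ True = True
(W ∧ X) ↔ Y = True ↔ True = True
X → U = True → False = False
X → U = True → False = False
X ∧ (X → U) = True ∧ False = False
(X → U) ⊕ (X ∧ (X → U)) = False ⊕ False = False
W ∨ ((X → U) ⊕ (X ∧ (X → U))) = True ∨ False = True
((W ∧ X) ↔ Y) ⊕ (W ∨ ((X → U) ⊕ (X ∧ (X → U)))) = True ⊕ True = False
U ⊕ X = False ⊕ True = True
(U ⊕ X) ⊕ X = True ⊕ True = False
X ⊕ ((U ⊕ X) ⊕ X) = True ⊕ False = True
(((W ∧ X) ↔ Y) ⊕ (W ∨ ((X → U) ⊕ (X ∧ (X → U))))) → (X ⊕ ((U ⊕ X) ⊕ X)) = False → True = True
W → ((((W ∧ X) ↔ Y) ⊕ (W ∨ ((X → U) ⊕ (X ∧ (X → U))))) → (X ⊕ ((U ⊕ X) ⊕ X))) = True → True = True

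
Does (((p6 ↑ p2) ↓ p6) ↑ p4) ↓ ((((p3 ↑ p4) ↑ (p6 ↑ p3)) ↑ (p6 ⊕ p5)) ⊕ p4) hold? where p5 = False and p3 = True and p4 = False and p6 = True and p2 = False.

p6 ↑ p2 = True ↑ False = True
(p6 ↑ p2) ↓ p6 = True ↓ True = False
((p6 ↑ p2) ↓ p6) ↑ p4 = False ↑ False = True
p3 ↑ p4 = True ↑ False = True
p6 ↑ p3 = True ↑ True = False
(p3 ↑ p4) ↑ (p6 ↑ p3) = True ↑ False = True
p6 ⊕ p5 = True ⊕ False = True
((p3 ↑ p4) ↑ (p6 ↑ p3)) ↑ (p6 ⊕ p5) = True ↑ True = False
(((p3 ↑ p4) ↑ (p6 ↑ p3)) ↑ (p6 ⊕ p5)) ⊕ p4 = False ⊕ False = False
(((p6 ↑ p2) ↓ p6) ↑ p4) ↓ ((((p3 ↑ p4) ↑ (p6 ↑ p3)) ↑ (p6 ⊕ p5)) ⊕ p4) = True ↓ False = False

False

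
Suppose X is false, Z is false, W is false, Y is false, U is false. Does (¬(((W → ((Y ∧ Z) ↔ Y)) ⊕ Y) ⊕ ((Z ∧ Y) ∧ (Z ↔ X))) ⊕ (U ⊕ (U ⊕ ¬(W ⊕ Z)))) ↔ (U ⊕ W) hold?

F

Y ∧ Z = F ∧ F = F
(Y ∧ Z) ↔ Y = F ↔ F = T
W → ((Y ∧ Z) ↔ Y) = F → T = T
(W → ((Y ∧ Z) ↔ Y)) ⊕ Y = T ⊕ F = T
Z ∧ Y = F ∧ F = F
Z ↔ X = F ↔ F = T
(Z ∧ Y) ∧ (Z ↔ X) = F ∧ T = F
((W → ((Y ∧ Z) ↔ Y)) ⊕ Y) ⊕ ((Z ∧ Y) ∧ (Z ↔ X)) = T ⊕ F = T
¬(((W → ((Y ∧ Z) ↔ Y)) ⊕ Y) ⊕ ((Z ∧ Y) ∧ (Z ↔ X))) = ¬T = F
W ⊕ Z = F ⊕ F = F
¬(W ⊕ Z) = ¬F = T
U ⊕ ¬(W ⊕ Z) = F ⊕ T = T
U ⊕ (U ⊕ ¬(W ⊕ Z)) = F ⊕ T = T
¬(((W → ((Y ∧ Z) ↔ Y)) ⊕ Y) ⊕ ((Z ∧ Y) ∧ (Z ↔ X))) ⊕ (U ⊕ (U ⊕ ¬(W ⊕ Z))) = F ⊕ T = T
U ⊕ W = F ⊕ F = F
(¬(((W → ((Y ∧ Z) ↔ Y)) ⊕ Y) ⊕ ((Z ∧ Y) ∧ (Z ↔ X))) ⊕ (U ⊕ (U ⊕ ¬(W ⊕ Z)))) ↔ (U ⊕ W) = T ↔ F = F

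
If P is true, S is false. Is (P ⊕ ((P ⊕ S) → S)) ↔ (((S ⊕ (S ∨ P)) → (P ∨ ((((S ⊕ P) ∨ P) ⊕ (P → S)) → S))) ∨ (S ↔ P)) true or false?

Substituting P=T, S=F:
P ⊕ S = T ⊕ F = T
(P ⊕ S) → S = T → F = F
P ⊕ ((P ⊕ S) → S) = T ⊕ F = T
S ∨ P = F ∨ T = T
S ⊕ (S ∨ P) = F ⊕ T = T
S ⊕ P = F ⊕ T = T
(S ⊕ P) ∨ P = T ∨ T = T
P → S = T → F = F
((S ⊕ P) ∨ P) ⊕ (P → S) = T ⊕ F = T
(((S ⊕ P) ∨ P) ⊕ (P → S)) → S = T → F = F
P ∨ ((((S ⊕ P) ∨ P) ⊕ (P → S)) → S) = T ∨ F = T
(S ⊕ (S ∨ P)) → (P ∨ ((((S ⊕ P) ∨ P) ⊕ (P → S)) → S)) = T → T = T
S ↔ P = F ↔ T = F
((S ⊕ (S ∨ P)) → (P ∨ ((((S ⊕ P) ∨ P) ⊕ (P → S)) → S))) ∨ (S ↔ P) = T ∨ F = T
(P ⊕ ((P ⊕ S) → S)) ↔ (((S ⊕ (S ∨ P)) → (P ∨ ((((S ⊕ P) ∨ P) ⊕ (P → S)) → S))) ∨ (S ↔ P)) = T ↔ T = T

T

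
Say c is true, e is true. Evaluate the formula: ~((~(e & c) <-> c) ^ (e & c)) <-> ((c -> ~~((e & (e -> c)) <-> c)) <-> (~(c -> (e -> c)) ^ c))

e & c = True & True = True
~(e & c) = ~True = False
~(e & c) <-> c = False <-> True = False
e & c = True & True = True
(~(e & c) <-> c) ^ (e & c) = False ^ True = True
~((~(e & c) <-> c) ^ (e & c)) = ~True = False
e -> c = True -> True = True
e & (e -> c) = True & True = True
(e & (e -> c)) <-> c = True <-> True = True
~((e & (e -> c)) <-> c) = ~True = False
~~((e & (e -> c)) <-> c) = ~False = True
c -> ~~((e & (e -> c)) <-> c) = True -> True = True
e -> c = True -> True = True
c -> (e -> c) = True -> True = True
~(c -> (e -> c)) = ~True = False
~(c -> (e -> c)) ^ c = False ^ True = True
(c -> ~~((e & (e -> c)) <-> c)) <-> (~(c -> (e -> c)) ^ c) = True <-> True = True
~((~(e & c) <-> c) ^ (e & c)) <-> ((c -> ~~((e & (e -> c)) <-> c)) <-> (~(c -> (e -> c)) ^ c)) = False <-> True = False

False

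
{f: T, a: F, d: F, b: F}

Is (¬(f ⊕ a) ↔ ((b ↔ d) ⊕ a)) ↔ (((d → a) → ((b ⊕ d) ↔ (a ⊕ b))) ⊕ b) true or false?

F

f ⊕ a = T ⊕ F = T
¬(f ⊕ a) = ¬T = F
b ↔ d = F ↔ F = T
(b ↔ d) ⊕ a = T ⊕ F = T
¬(f ⊕ a) ↔ ((b ↔ d) ⊕ a) = F ↔ T = F
d → a = F → F = T
b ⊕ d = F ⊕ F = F
a ⊕ b = F ⊕ F = F
(b ⊕ d) ↔ (a ⊕ b) = F ↔ F = T
(d → a) → ((b ⊕ d) ↔ (a ⊕ b)) = T → T = T
((d → a) → ((b ⊕ d) ↔ (a ⊕ b))) ⊕ b = T ⊕ F = T
(¬(f ⊕ a) ↔ ((b ↔ d) ⊕ a)) ↔ (((d → a) → ((b ⊕ d) ↔ (a ⊕ b))) ⊕ b) = F ↔ T = F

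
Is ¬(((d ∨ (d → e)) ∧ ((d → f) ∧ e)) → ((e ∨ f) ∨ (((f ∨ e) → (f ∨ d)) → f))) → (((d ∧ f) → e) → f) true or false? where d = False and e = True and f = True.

True

d → e = False → True = True
d ∨ (d → e) = False ∨ True = True
d → f = False → True = True
(d → f) ∧ e = True ∧ True = True
(d ∨ (d → e)) ∧ ((d → f) ∧ e) = True ∧ True = True
e ∨ f = True ∨ True = True
f ∨ e = True ∨ True = True
f ∨ d = True ∨ False = True
(f ∨ e) → (f ∨ d) = True → True = True
((f ∨ e) → (f ∨ d)) → f = True → True = True
(e ∨ f) ∨ (((f ∨ e) → (f ∨ d)) → f) = True ∨ True = True
((d ∨ (d → e)) ∧ ((d → f) ∧ e)) → ((e ∨ f) ∨ (((f ∨ e) → (f ∨ d)) → f)) = True → True = True
¬(((d ∨ (d → e)) ∧ ((d → f) ∧ e)) → ((e ∨ f) ∨ (((f ∨ e) → (f ∨ d)) → f))) = ¬True = False
d ∧ f = False ∧ True = False
(d ∧ f) → e = False → True = True
((d ∧ f) → e) → f = True → True = True
¬(((d ∨ (d → e)) ∧ ((d → f) ∧ e)) → ((e ∨ f) ∨ (((f ∨ e) → (f ∨ d)) → f))) → (((d ∧ f) → e) → f) = False → True = True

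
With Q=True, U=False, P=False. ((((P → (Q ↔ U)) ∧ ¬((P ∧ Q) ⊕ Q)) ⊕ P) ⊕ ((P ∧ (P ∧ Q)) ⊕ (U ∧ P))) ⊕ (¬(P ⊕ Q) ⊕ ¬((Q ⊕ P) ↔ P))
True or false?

Q ↔ U = True ↔ False = False
P → (Q ↔ U) = False → False = True
P ∧ Q = False ∧ True = False
(P ∧ Q) ⊕ Q = False ⊕ True = True
¬((P ∧ Q) ⊕ Q) = ¬True = False
(P → (Q ↔ U)) ∧ ¬((P ∧ Q) ⊕ Q) = True ∧ False = False
((P → (Q ↔ U)) ∧ ¬((P ∧ Q) ⊕ Q)) ⊕ P = False ⊕ False = False
P ∧ Q = False ∧ True = False
P ∧ (P ∧ Q) = False ∧ False = False
U ∧ P = False ∧ False = False
(P ∧ (P ∧ Q)) ⊕ (U ∧ P) = False ⊕ False = False
(((P → (Q ↔ U)) ∧ ¬((P ∧ Q) ⊕ Q)) ⊕ P) ⊕ ((P ∧ (P ∧ Q)) ⊕ (U ∧ P)) = False ⊕ False = False
P ⊕ Q = False ⊕ True = True
¬(P ⊕ Q) = ¬True = False
Q ⊕ P = True ⊕ False = True
(Q ⊕ P) ↔ P = True ↔ False = False
¬((Q ⊕ P) ↔ P) = ¬False = True
¬(P ⊕ Q) ⊕ ¬((Q ⊕ P) ↔ P) = False ⊕ True = True
((((P → (Q ↔ U)) ∧ ¬((P ∧ Q) ⊕ Q)) ⊕ P) ⊕ ((P ∧ (P ∧ Q)) ⊕ (U ∧ P))) ⊕ (¬(P ⊕ Q) ⊕ ¬((Q ⊕ P) ↔ P)) = False ⊕ True = True

True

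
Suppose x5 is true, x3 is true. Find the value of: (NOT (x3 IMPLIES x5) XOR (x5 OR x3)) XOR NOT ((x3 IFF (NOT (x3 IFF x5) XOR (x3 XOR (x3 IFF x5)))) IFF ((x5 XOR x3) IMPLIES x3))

x3 IMPLIES x5 = T IMPLIES T = T
NOT (x3 IMPLIES x5) = NOT T = F
x5 OR x3 = T OR T = T
NOT (x3 IMPLIES x5) XOR (x5 OR x3) = F XOR T = T
x3 IFF x5 = T IFF T = T
NOT (x3 IFF x5) = NOT T = F
x3 IFF x5 = T IFF T = T
x3 XOR (x3 IFF x5) = T XOR T = F
NOT (x3 IFF x5) XOR (x3 XOR (x3 IFF x5)) = F XOR F = F
x3 IFF (NOT (x3 IFF x5) XOR (x3 XOR (x3 IFF x5))) = T IFF F = F
x5 XOR x3 = T XOR T = F
(x5 XOR x3) IMPLIES x3 = F IMPLIES T = T
(x3 IFF (NOT (x3 IFF x5) XOR (x3 XOR (x3 IFF x5)))) IFF ((x5 XOR x3) IMPLIES x3) = F IFF T = F
NOT ((x3 IFF (NOT (x3 IFF x5) XOR (x3 XOR (x3 IFF x5)))) IFF ((x5 XOR x3) IMPLIES x3)) = NOT F = T
(NOT (x3 IMPLIES x5) XOR (x5 OR x3)) XOR NOT ((x3 IFF (NOT (x3 IFF x5) XOR (x3 XOR (x3 IFF x5)))) IFF ((x5 XOR x3) IMPLIES x3)) = T XOR T = F

F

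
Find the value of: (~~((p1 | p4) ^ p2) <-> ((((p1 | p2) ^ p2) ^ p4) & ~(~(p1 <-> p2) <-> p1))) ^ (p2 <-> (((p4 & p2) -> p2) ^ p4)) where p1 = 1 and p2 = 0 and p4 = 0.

0

p1 | p4 = 1 | 0 = 1
(p1 | p4) ^ p2 = 1 ^ 0 = 1
~((p1 | p4) ^ p2) = ~1 = 0
~~((p1 | p4) ^ p2) = ~0 = 1
p1 | p2 = 1 | 0 = 1
(p1 | p2) ^ p2 = 1 ^ 0 = 1
((p1 | p2) ^ p2) ^ p4 = 1 ^ 0 = 1
p1 <-> p2 = 1 <-> 0 = 0
~(p1 <-> p2) = ~0 = 1
~(p1 <-> p2) <-> p1 = 1 <-> 1 = 1
~(~(p1 <-> p2) <-> p1) = ~1 = 0
(((p1 | p2) ^ p2) ^ p4) & ~(~(p1 <-> p2) <-> p1) = 1 & 0 = 0
~~((p1 | p4) ^ p2) <-> ((((p1 | p2) ^ p2) ^ p4) & ~(~(p1 <-> p2) <-> p1)) = 1 <-> 0 = 0
p4 & p2 = 0 & 0 = 0
(p4 & p2) -> p2 = 0 -> 0 = 1
((p4 & p2) -> p2) ^ p4 = 1 ^ 0 = 1
p2 <-> (((p4 & p2) -> p2) ^ p4) = 0 <-> 1 = 0
(~~((p1 | p4) ^ p2) <-> ((((p1 | p2) ^ p2) ^ p4) & ~(~(p1 <-> p2) <-> p1))) ^ (p2 <-> (((p4 & p2) -> p2) ^ p4)) = 0 ^ 0 = 0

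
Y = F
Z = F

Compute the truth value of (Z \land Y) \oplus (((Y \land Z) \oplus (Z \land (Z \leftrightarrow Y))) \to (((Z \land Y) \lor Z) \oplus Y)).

T

Z \land Y = F \land F = F
Y \land Z = F \land F = F
Z \leftrightarrow Y = F \leftrightarrow F = T
Z \land (Z \leftrightarrow Y) = F \land T = F
(Y \land Z) \oplus (Z \land (Z \leftrightarrow Y)) = F \oplus F = F
Z \land Y = F \land F = F
(Z \land Y) \lor Z = F \lor F = F
((Z \land Y) \lor Z) \oplus Y = F \oplus F = F
((Y \land Z) \oplus (Z \land (Z \leftrightarrow Y))) \to (((Z \land Y) \lor Z) \oplus Y) = F \to F = T
(Z \land Y) \oplus (((Y \land Z) \oplus (Z \land (Z \leftrightarrow Y))) \to (((Z \land Y) \lor Z) \oplus Y)) = F \oplus T = T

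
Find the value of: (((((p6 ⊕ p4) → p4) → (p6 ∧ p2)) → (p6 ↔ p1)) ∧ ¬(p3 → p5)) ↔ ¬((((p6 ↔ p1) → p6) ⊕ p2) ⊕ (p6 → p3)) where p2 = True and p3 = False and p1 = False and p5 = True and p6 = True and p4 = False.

False

Substituting p2=True, p3=False, p1=False, p5=True, p6=True, p4=False:
p6 ⊕ p4 = True ⊕ False = True
(p6 ⊕ p4) → p4 = True → False = False
p6 ∧ p2 = True ∧ True = True
((p6 ⊕ p4) → p4) → (p6 ∧ p2) = False → True = True
p6 ↔ p1 = True ↔ False = False
(((p6 ⊕ p4) → p4) → (p6 ∧ p2)) → (p6 ↔ p1) = True → False = False
p3 → p5 = False → True = True
¬(p3 → p5) = ¬True = False
((((p6 ⊕ p4) → p4) → (p6 ∧ p2)) → (p6 ↔ p1)) ∧ ¬(p3 → p5) = False ∧ False = False
p6 ↔ p1 = True ↔ False = False
(p6 ↔ p1) → p6 = False → True = True
((p6 ↔ p1) → p6) ⊕ p2 = True ⊕ True = False
p6 → p3 = True → False = False
(((p6 ↔ p1) → p6) ⊕ p2) ⊕ (p6 → p3) = False ⊕ False = False
¬((((p6 ↔ p1) → p6) ⊕ p2) ⊕ (p6 → p3)) = ¬False = True
(((((p6 ⊕ p4) → p4) → (p6 ∧ p2)) → (p6 ↔ p1)) ∧ ¬(p3 → p5)) ↔ ¬((((p6 ↔ p1) → p6) ⊕ p2) ⊕ (p6 → p3)) = False ↔ True = False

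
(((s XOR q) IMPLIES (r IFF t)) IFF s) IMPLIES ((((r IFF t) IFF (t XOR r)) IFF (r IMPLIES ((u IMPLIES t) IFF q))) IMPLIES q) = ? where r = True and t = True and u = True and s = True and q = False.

False

s XOR q = True XOR False = True
r IFF t = True IFF True = True
(s XOR q) IMPLIES (r IFF t) = True IMPLIES True = True
((s XOR q) IMPLIES (r IFF t)) IFF s = True IFF True = True
r IFF t = True IFF True = True
t XOR r = True XOR True = False
(r IFF t) IFF (t XOR r) = True IFF False = False
u IMPLIES t = True IMPLIES True = True
(u IMPLIES t) IFF q = True IFF False = False
r IMPLIES ((u IMPLIES t) IFF q) = True IMPLIES False = False
((r IFF t) IFF (t XOR r)) IFF (r IMPLIES ((u IMPLIES t) IFF q)) = False IFF False = True
(((r IFF t) IFF (t XOR r)) IFF (r IMPLIES ((u IMPLIES t) IFF q))) IMPLIES q = True IMPLIES False = False
(((s XOR q) IMPLIES (r IFF t)) IFF s) IMPLIES ((((r IFF t) IFF (t XOR r)) IFF (r IMPLIES ((u IMPLIES t) IFF q))) IMPLIES q) = True IMPLIES False = False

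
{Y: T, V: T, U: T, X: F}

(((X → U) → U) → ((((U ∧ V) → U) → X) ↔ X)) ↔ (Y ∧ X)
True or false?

F

X → U = F → T = T
(X → U) → U = T → T = T
U ∧ V = T ∧ T = T
(U ∧ V) → U = T → T = T
((U ∧ V) → U) → X = T → F = F
(((U ∧ V) → U) → X) ↔ X = F ↔ F = T
((X → U) → U) → ((((U ∧ V) → U) → X) ↔ X) = T → T = T
Y ∧ X = T ∧ F = F
(((X → U) → U) → ((((U ∧ V) → U) → X) ↔ X)) ↔ (Y ∧ X) = T ↔ F = F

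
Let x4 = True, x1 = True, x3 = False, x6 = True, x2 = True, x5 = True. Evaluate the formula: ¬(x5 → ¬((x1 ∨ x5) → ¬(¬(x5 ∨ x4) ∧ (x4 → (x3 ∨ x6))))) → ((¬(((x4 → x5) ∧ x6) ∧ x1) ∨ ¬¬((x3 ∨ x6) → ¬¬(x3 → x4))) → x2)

x1 ∨ x5 = True ∨ True = True
x5 ∨ x4 = True ∨ True = True
¬(x5 ∨ x4) = ¬True = False
x3 ∨ x6 = False ∨ True = True
x4 → (x3 ∨ x6) = True → True = True
¬(x5 ∨ x4) ∧ (x4 → (x3 ∨ x6)) = False ∧ True = False
¬(¬(x5 ∨ x4) ∧ (x4 → (x3 ∨ x6))) = ¬False = True
(x1 ∨ x5) → ¬(¬(x5 ∨ x4) ∧ (x4 → (x3 ∨ x6))) = True → True = True
¬((x1 ∨ x5) → ¬(¬(x5 ∨ x4) ∧ (x4 → (x3 ∨ x6)))) = ¬True = False
x5 → ¬((x1 ∨ x5) → ¬(¬(x5 ∨ x4) ∧ (x4 → (x3 ∨ x6)))) = True → False = False
¬(x5 → ¬((x1 ∨ x5) → ¬(¬(x5 ∨ x4) ∧ (x4 → (x3 ∨ x6))))) = ¬False = True
x4 → x5 = True → True = True
(x4 → x5) ∧ x6 = True ∧ True = True
((x4 → x5) ∧ x6) ∧ x1 = True ∧ True = True
¬(((x4 → x5) ∧ x6) ∧ x1) = ¬True = False
x3 ∨ x6 = False ∨ True = True
x3 → x4 = False → True = True
¬(x3 → x4) = ¬True = False
¬¬(x3 → x4) = ¬False = True
(x3 ∨ x6) → ¬¬(x3 → x4) = True → True = True
¬((x3 ∨ x6) → ¬¬(x3 → x4)) = ¬True = False
¬¬((x3 ∨ x6) → ¬¬(x3 → x4)) = ¬False = True
¬(((x4 → x5) ∧ x6) ∧ x1) ∨ ¬¬((x3 ∨ x6) → ¬¬(x3 → x4)) = False ∨ True = True
(¬(((x4 → x5) ∧ x6) ∧ x1) ∨ ¬¬((x3 ∨ x6) → ¬¬(x3 → x4))) → x2 = True → True = True
¬(x5 → ¬((x1 ∨ x5) → ¬(¬(x5 ∨ x4) ∧ (x4 → (x3 ∨ x6))))) → ((¬(((x4 → x5) ∧ x6) ∧ x1) ∨ ¬¬((x3 ∨ x6) → ¬¬(x3 → x4))) → x2) = True → True = True

True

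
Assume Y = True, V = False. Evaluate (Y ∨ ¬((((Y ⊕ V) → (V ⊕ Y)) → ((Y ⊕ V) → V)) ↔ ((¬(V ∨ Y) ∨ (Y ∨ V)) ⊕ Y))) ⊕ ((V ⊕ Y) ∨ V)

Y ⊕ V = True ⊕ False = True
V ⊕ Y = False ⊕ True = True
(Y ⊕ V) → (V ⊕ Y) = True → True = True
Y ⊕ V = True ⊕ False = True
(Y ⊕ V) → V = True → False = False
((Y ⊕ V) → (V ⊕ Y)) → ((Y ⊕ V) → V) = True → False = False
V ∨ Y = False ∨ True = True
¬(V ∨ Y) = ¬True = False
Y ∨ V = True ∨ False = True
¬(V ∨ Y) ∨ (Y ∨ V) = False ∨ True = True
(¬(V ∨ Y) ∨ (Y ∨ V)) ⊕ Y = True ⊕ True = False
(((Y ⊕ V) → (V ⊕ Y)) → ((Y ⊕ V) → V)) ↔ ((¬(V ∨ Y) ∨ (Y ∨ V)) ⊕ Y) = False ↔ False = True
¬((((Y ⊕ V) → (V ⊕ Y)) → ((Y ⊕ V) → V)) ↔ ((¬(V ∨ Y) ∨ (Y ∨ V)) ⊕ Y)) = ¬True = False
Y ∨ ¬((((Y ⊕ V) → (V ⊕ Y)) → ((Y ⊕ V) → V)) ↔ ((¬(V ∨ Y) ∨ (Y ∨ V)) ⊕ Y)) = True ∨ False = True
V ⊕ Y = False ⊕ True = True
(V ⊕ Y) ∨ V = True ∨ False = True
(Y ∨ ¬((((Y ⊕ V) → (V ⊕ Y)) → ((Y ⊕ V) → V)) ↔ ((¬(V ∨ Y) ∨ (Y ∨ V)) ⊕ Y))) ⊕ ((V ⊕ Y) ∨ V) = True ⊕ True = False

False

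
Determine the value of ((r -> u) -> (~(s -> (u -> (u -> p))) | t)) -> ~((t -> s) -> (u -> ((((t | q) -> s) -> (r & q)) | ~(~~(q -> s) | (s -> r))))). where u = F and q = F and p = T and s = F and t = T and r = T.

r -> u = T -> F = F
u -> p = F -> T = T
u -> (u -> p) = F -> T = T
s -> (u -> (u -> p)) = F -> T = T
~(s -> (u -> (u -> p))) = ~T = F
~(s -> (u -> (u -> p))) | t = F | T = T
(r -> u) -> (~(s -> (u -> (u -> p))) | t) = F -> T = T
t -> s = T -> F = F
t | q = T | F = T
(t | q) -> s = T -> F = F
r & q = T & F = F
((t | q) -> s) -> (r & q) = F -> F = T
q -> s = F -> F = T
~(q -> s) = ~T = F
~~(q -> s) = ~F = T
s -> r = F -> T = T
~~(q -> s) | (s -> r) = T | T = T
~(~~(q -> s) | (s -> r)) = ~T = F
(((t | q) -> s) -> (r & q)) | ~(~~(q -> s) | (s -> r)) = T | F = T
u -> ((((t | q) -> s) -> (r & q)) | ~(~~(q -> s) | (s -> r))) = F -> T = T
(t -> s) -> (u -> ((((t | q) -> s) -> (r & q)) | ~(~~(q -> s) | (s -> r)))) = F -> T = T
~((t -> s) -> (u -> ((((t | q) -> s) -> (r & q)) | ~(~~(q -> s) | (s -> r))))) = ~T = F
((r -> u) -> (~(s -> (u -> (u -> p))) | t)) -> ~((t -> s) -> (u -> ((((t | q) -> s) -> (r & q)) | ~(~~(q -> s) | (s -> r))))) = T -> F = F

F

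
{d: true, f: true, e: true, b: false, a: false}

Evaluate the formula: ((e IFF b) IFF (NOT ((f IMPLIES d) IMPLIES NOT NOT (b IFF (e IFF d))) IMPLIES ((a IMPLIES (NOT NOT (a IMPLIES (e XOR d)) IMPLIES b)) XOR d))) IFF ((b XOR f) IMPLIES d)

true

e IFF b = true IFF false = false
f IMPLIES d = true IMPLIES true = true
e IFF d = true IFF true = true
b IFF (e IFF d) = false IFF true = false
NOT (b IFF (e IFF d)) = NOT false = true
NOT NOT (b IFF (e IFF d)) = NOT true = false
(f IMPLIES d) IMPLIES NOT NOT (b IFF (e IFF d)) = true IMPLIES false = false
NOT ((f IMPLIES d) IMPLIES NOT NOT (b IFF (e IFF d))) = NOT false = true
e XOR d = true XOR true = false
a IMPLIES (e XOR d) = false IMPLIES false = true
NOT (a IMPLIES (e XOR d)) = NOT true = false
NOT NOT (a IMPLIES (e XOR d)) = NOT false = true
NOT NOT (a IMPLIES (e XOR d)) IMPLIES b = true IMPLIES false = false
a IMPLIES (NOT NOT (a IMPLIES (e XOR d)) IMPLIES b) = false IMPLIES false = true
(a IMPLIES (NOT NOT (a IMPLIES (e XOR d)) IMPLIES b)) XOR d = true XOR true = false
NOT ((f IMPLIES d) IMPLIES NOT NOT (b IFF (e IFF d))) IMPLIES ((a IMPLIES (NOT NOT (a IMPLIES (e XOR d)) IMPLIES b)) XOR d) = true IMPLIES false = false
(e IFF b) IFF (NOT ((f IMPLIES d) IMPLIES NOT NOT (b IFF (e IFF d))) IMPLIES ((a IMPLIES (NOT NOT (a IMPLIES (e XOR d)) IMPLIES b)) XOR d)) = false IFF false = true
b XOR f = false XOR true = true
(b XOR f) IMPLIES d = true IMPLIES true = true
((e IFF b) IFF (NOT ((f IMPLIES d) IMPLIES NOT NOT (b IFF (e IFF d))) IMPLIES ((a IMPLIES (NOT NOT (a IMPLIES (e XOR d)) IMPLIES b)) XOR d))) IFF ((b XOR f) IMPLIES d) = true IFF true = true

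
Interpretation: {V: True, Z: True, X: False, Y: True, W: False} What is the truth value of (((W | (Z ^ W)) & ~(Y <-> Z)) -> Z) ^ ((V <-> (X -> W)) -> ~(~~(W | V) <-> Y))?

Z ^ W = True ^ False = True
W | (Z ^ W) = False | True = True
Y <-> Z = True <-> True = True
~(Y <-> Z) = ~True = False
(W | (Z ^ W)) & ~(Y <-> Z) = True & False = False
((W | (Z ^ W)) & ~(Y <-> Z)) -> Z = False -> True = True
X -> W = False -> False = True
V <-> (X -> W) = True <-> True = True
W | V = False | True = True
~(W | V) = ~True = False
~~(W | V) = ~False = True
~~(W | V) <-> Y = True <-> True = True
~(~~(W | V) <-> Y) = ~True = False
(V <-> (X -> W)) -> ~(~~(W | V) <-> Y) = True -> False = False
(((W | (Z ^ W)) & ~(Y <-> Z)) -> Z) ^ ((V <-> (X -> W)) -> ~(~~(W | V) <-> Y)) = True ^ False = True

True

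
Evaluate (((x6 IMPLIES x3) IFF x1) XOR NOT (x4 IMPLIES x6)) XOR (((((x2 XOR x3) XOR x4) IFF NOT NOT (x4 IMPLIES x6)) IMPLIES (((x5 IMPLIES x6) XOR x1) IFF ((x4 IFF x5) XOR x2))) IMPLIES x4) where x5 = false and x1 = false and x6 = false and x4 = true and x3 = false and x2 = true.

false

x6 IMPLIES x3 = false IMPLIES false = true
(x6 IMPLIES x3) IFF x1 = true IFF false = false
x4 IMPLIES x6 = true IMPLIES false = false
NOT (x4 IMPLIES x6) = NOT false = true
((x6 IMPLIES x3) IFF x1) XOR NOT (x4 IMPLIES x6) = false XOR true = true
x2 XOR x3 = true XOR false = true
(x2 XOR x3) XOR x4 = true XOR true = false
x4 IMPLIES x6 = true IMPLIES false = false
NOT (x4 IMPLIES x6) = NOT false = true
NOT NOT (x4 IMPLIES x6) = NOT true = false
((x2 XOR x3) XOR x4) IFF NOT NOT (x4 IMPLIES x6) = false IFF false = true
x5 IMPLIES x6 = false IMPLIES false = true
(x5 IMPLIES x6) XOR x1 = true XOR false = true
x4 IFF x5 = true IFF false = false
(x4 IFF x5) XOR x2 = false XOR true = true
((x5 IMPLIES x6) XOR x1) IFF ((x4 IFF x5) XOR x2) = true IFF true = true
(((x2 XOR x3) XOR x4) IFF NOT NOT (x4 IMPLIES x6)) IMPLIES (((x5 IMPLIES x6) XOR x1) IFF ((x4 IFF x5) XOR x2)) = true IMPLIES true = true
((((x2 XOR x3) XOR x4) IFF NOT NOT (x4 IMPLIES x6)) IMPLIES (((x5 IMPLIES x6) XOR x1) IFF ((x4 IFF x5) XOR x2))) IMPLIES x4 = true IMPLIES true = true
(((x6 IMPLIES x3) IFF x1) XOR NOT (x4 IMPLIES x6)) XOR (((((x2 XOR x3) XOR x4) IFF NOT NOT (x4 IMPLIES x6)) IMPLIES (((x5 IMPLIES x6) XOR x1) IFF ((x4 IFF x5) XOR x2))) IMPLIES x4) = true XOR true = false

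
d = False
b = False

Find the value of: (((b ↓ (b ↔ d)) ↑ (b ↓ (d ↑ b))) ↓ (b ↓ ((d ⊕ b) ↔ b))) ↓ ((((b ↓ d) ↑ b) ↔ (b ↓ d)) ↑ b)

False

b ↔ d = False ↔ False = True
b ↓ (b ↔ d) = False ↓ True = False
d ↑ b = False ↑ False = True
b ↓ (d ↑ b) = False ↓ True = False
(b ↓ (b ↔ d)) ↑ (b ↓ (d ↑ b)) = False ↑ False = True
d ⊕ b = False ⊕ False = False
(d ⊕ b) ↔ b = False ↔ False = True
b ↓ ((d ⊕ b) ↔ b) = False ↓ True = False
((b ↓ (b ↔ d)) ↑ (b ↓ (d ↑ b))) ↓ (b ↓ ((d ⊕ b) ↔ b)) = True ↓ False = False
b ↓ d = False ↓ False = True
(b ↓ d) ↑ b = True ↑ False = True
b ↓ d = False ↓ False = True
((b ↓ d) ↑ b) ↔ (b ↓ d) = True ↔ True = True
(((b ↓ d) ↑ b) ↔ (b ↓ d)) ↑ b = True ↑ False = True
(((b ↓ (b ↔ d)) ↑ (b ↓ (d ↑ b))) ↓ (b ↓ ((d ⊕ b) ↔ b))) ↓ ((((b ↓ d) ↑ b) ↔ (b ↓ d)) ↑ b) = False ↓ True = False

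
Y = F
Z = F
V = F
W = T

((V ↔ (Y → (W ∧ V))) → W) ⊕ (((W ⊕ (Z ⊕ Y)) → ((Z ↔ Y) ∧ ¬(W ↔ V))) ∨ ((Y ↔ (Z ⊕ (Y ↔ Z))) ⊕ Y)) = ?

F

W ∧ V = T ∧ F = F
Y → (W ∧ V) = F → F = T
V ↔ (Y → (W ∧ V)) = F ↔ T = F
(V ↔ (Y → (W ∧ V))) → W = F → T = T
Z ⊕ Y = F ⊕ F = F
W ⊕ (Z ⊕ Y) = T ⊕ F = T
Z ↔ Y = F ↔ F = T
W ↔ V = T ↔ F = F
¬(W ↔ V) = ¬F = T
(Z ↔ Y) ∧ ¬(W ↔ V) = T ∧ T = T
(W ⊕ (Z ⊕ Y)) → ((Z ↔ Y) ∧ ¬(W ↔ V)) = T → T = T
Y ↔ Z = F ↔ F = T
Z ⊕ (Y ↔ Z) = F ⊕ T = T
Y ↔ (Z ⊕ (Y ↔ Z)) = F ↔ T = F
(Y ↔ (Z ⊕ (Y ↔ Z))) ⊕ Y = F ⊕ F = F
((W ⊕ (Z ⊕ Y)) → ((Z ↔ Y) ∧ ¬(W ↔ V))) ∨ ((Y ↔ (Z ⊕ (Y ↔ Z))) ⊕ Y) = T ∨ F = T
((V ↔ (Y → (W ∧ V))) → W) ⊕ (((W ⊕ (Z ⊕ Y)) → ((Z ↔ Y) ∧ ¬(W ↔ V))) ∨ ((Y ↔ (Z ⊕ (Y ↔ Z))) ⊕ Y)) = T ⊕ T = F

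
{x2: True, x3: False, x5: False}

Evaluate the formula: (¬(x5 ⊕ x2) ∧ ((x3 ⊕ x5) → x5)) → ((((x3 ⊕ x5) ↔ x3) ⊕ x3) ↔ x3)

Substituting x2=True, x3=False, x5=False:
x5 ⊕ x2 = False ⊕ True = True
¬(x5 ⊕ x2) = ¬True = False
x3 ⊕ x5 = False ⊕ False = False
(x3 ⊕ x5) → x5 = False → False = True
¬(x5 ⊕ x2) ∧ ((x3 ⊕ x5) → x5) = False ∧ True = False
x3 ⊕ x5 = False ⊕ False = False
(x3 ⊕ x5) ↔ x3 = False ↔ False = True
((x3 ⊕ x5) ↔ x3) ⊕ x3 = True ⊕ False = True
(((x3 ⊕ x5) ↔ x3) ⊕ x3) ↔ x3 = True ↔ False = False
(¬(x5 ⊕ x2) ∧ ((x3 ⊕ x5) → x5)) → ((((x3 ⊕ x5) ↔ x3) ⊕ x3) ↔ x3) = False → False = True

True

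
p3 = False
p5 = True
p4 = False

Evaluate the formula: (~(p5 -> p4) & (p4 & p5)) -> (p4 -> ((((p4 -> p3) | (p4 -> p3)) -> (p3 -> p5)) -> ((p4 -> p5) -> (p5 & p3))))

True

p5 -> p4 = True -> False = False
~(p5 -> p4) = ~False = True
p4 & p5 = False & True = False
~(p5 -> p4) & (p4 & p5) = True & False = False
p4 -> p3 = False -> False = True
p4 -> p3 = False -> False = True
(p4 -> p3) | (p4 -> p3) = True | True = True
p3 -> p5 = False -> True = True
((p4 -> p3) | (p4 -> p3)) -> (p3 -> p5) = True -> True = True
p4 -> p5 = False -> True = True
p5 & p3 = True & False = False
(p4 -> p5) -> (p5 & p3) = True -> False = False
(((p4 -> p3) | (p4 -> p3)) -> (p3 -> p5)) -> ((p4 -> p5) -> (p5 & p3)) = True -> False = False
p4 -> ((((p4 -> p3) | (p4 -> p3)) -> (p3 -> p5)) -> ((p4 -> p5) -> (p5 & p3))) = False -> False = True
(~(p5 -> p4) & (p4 & p5)) -> (p4 -> ((((p4 -> p3) | (p4 -> p3)) -> (p3 -> p5)) -> ((p4 -> p5) -> (p5 & p3)))) = False -> True = True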